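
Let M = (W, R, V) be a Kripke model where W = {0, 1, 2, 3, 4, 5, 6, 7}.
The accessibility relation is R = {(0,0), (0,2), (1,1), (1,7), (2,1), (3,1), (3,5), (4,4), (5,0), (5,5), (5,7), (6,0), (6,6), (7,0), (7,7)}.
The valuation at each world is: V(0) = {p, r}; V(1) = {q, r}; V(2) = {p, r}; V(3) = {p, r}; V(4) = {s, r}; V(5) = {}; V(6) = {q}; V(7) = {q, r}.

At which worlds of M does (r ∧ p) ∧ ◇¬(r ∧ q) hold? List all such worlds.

0, 3

Let φ = (r ∧ p) ∧ ◇¬(r ∧ q). Evaluate φ at each world:
  0 (successors {0, 2}): φ is true.
  1 (successors {1, 7}): φ is false.
  2 (successors {1}): φ is false.
  3 (successors {1, 5}): φ is true.
  4 (successors {4}): φ is false.
  5 (successors {0, 5, 7}): φ is false.
  6 (successors {0, 6}): φ is false.
  7 (successors {0, 7}): φ is false.
For instance, at 7:
  At 7: r ∧ p is false, ◇¬(r ∧ q) is true, so (r ∧ p) ∧ ◇¬(r ∧ q) is false.
    At 7: ◇¬(r ∧ q) requires ¬(r ∧ q) at some successor in {0, 7}.
      ¬(r ∧ q) holds at 0, so ◇¬(r ∧ q) is true at 7.
Satisfying worlds: {0, 3}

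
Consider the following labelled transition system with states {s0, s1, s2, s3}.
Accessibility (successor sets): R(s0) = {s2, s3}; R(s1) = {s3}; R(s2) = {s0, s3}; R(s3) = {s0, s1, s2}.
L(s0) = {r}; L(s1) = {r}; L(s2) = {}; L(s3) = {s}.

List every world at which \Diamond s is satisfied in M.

Recall that \Diamond ψ holds at a world iff ψ holds at some accessible world.
Let φ = \Diamond s. Evaluate φ at each world:
  s0 (successors {s2, s3}): φ is true.
  s1 (successors {s3}): φ is true.
  s2 (successors {s0, s3}): φ is true.
  s3 (successors {s0, s1, s2}): φ is false.
For instance, at s3:
  At s3: \Diamond s requires s at some successor in {s0, s1, s2}.
    At s0: s is false.
    At s1: s is false.
    At s2: s is false.
  So \Diamond s is false at s3.
Satisfying worlds: {s0, s1, s2}

s0, s1, s2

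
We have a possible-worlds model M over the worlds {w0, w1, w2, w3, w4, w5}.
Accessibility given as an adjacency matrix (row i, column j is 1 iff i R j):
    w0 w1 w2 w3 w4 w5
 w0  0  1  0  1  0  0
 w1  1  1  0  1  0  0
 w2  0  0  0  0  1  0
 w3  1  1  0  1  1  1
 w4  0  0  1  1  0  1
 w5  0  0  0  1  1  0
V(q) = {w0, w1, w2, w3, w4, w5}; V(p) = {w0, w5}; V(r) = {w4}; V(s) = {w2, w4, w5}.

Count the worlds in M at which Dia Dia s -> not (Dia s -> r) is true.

3

Let φ = Dia Dia s -> not (Dia s -> r). Evaluate φ at each world:
  w0 (successors {w1, w3}): φ is false.
  w1 (successors {w0, w1, w3}): φ is false.
  w2 (successors {w4}): φ is true.
  w3 (successors {w0, w1, w3, w4, w5}): φ is true.
  w4 (successors {w2, w3, w5}): φ is false.
  w5 (successors {w3, w4}): φ is true.
For instance, at w1:
  At w1: Dia Dia s is true, not (Dia s -> r) is false, so Dia Dia s -> not (Dia s -> r) is false.
    At w1: Dia Dia s requires Dia s at some successor in {w0, w1, w3}.
      Dia s holds at w3, so Dia Dia s is true at w1.
    At w1: Dia s -> r is true, so not (Dia s -> r) is false.
      At w1: Dia s is false, r is false, so Dia s -> r is true.
Satisfying worlds: {w2, w3, w5}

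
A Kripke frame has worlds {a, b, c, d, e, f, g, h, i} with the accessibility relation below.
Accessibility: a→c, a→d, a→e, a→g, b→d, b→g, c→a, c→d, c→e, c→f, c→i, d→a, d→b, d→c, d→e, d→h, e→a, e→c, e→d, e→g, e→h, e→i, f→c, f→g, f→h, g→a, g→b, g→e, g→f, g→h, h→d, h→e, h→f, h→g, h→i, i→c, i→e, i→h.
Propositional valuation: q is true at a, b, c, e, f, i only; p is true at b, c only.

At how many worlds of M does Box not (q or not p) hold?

0

Let φ = Box not (q or not p). Evaluate φ at each world:
  a (successors {c, d, e, g}): φ is false.
  b (successors {d, g}): φ is false.
  c (successors {a, d, e, f, i}): φ is false.
  d (successors {a, b, c, e, h}): φ is false.
  e (successors {a, c, d, g, h, i}): φ is false.
  f (successors {c, g, h}): φ is false.
  g (successors {a, b, e, f, h}): φ is false.
  h (successors {d, e, f, g, i}): φ is false.
  i (successors {c, e, h}): φ is false.
For instance, at h:
  At h: Box not (q or not p) requires not (q or not p) at every successor {d, e, f, g, i}.
    not (q or not p) fails at d, so Box not (q or not p) is false at h.
Satisfying worlds: none.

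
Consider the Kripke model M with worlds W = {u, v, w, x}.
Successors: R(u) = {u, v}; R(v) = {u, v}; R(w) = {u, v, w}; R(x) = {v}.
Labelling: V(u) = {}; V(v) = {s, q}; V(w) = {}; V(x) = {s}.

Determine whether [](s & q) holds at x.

Yes

At x: [](s & q) requires s & q at every successor {v}.
  At v: s & q is true.
So [](s & q) is true at x.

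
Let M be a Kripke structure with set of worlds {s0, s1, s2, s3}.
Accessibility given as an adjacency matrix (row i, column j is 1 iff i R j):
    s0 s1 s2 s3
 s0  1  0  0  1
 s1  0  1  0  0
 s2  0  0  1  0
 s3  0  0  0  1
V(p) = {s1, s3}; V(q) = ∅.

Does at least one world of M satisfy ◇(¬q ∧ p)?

Yes

Let φ = ◇(¬q ∧ p). Evaluate φ at each world:
  s0 (successors {s0, s3}): φ is true.
  s1 (successors {s1}): φ is true.
  s2 (successors {s2}): φ is false.
  s3 (successors {s3}): φ is true.
Detail at s0 (witness):
  At s0: ◇(¬q ∧ p) requires ¬q ∧ p at some successor in {s0, s3}.
    ¬q ∧ p holds at s3, so ◇(¬q ∧ p) is true at s0.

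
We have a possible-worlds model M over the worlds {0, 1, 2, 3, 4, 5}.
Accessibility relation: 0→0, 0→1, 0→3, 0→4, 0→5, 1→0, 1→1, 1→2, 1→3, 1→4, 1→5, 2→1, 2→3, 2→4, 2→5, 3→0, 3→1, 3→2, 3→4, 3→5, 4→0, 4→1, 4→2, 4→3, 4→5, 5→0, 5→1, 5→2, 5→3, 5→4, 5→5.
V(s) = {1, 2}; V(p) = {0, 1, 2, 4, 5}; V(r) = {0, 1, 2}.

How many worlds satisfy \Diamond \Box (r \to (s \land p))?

Let φ = \Diamond \Box (r \to (s \land p)). Evaluate φ at each world:
  0 (successors {0, 1, 3, 4, 5}): φ is false.
  1 (successors {0, 1, 2, 3, 4, 5}): φ is true.
  2 (successors {1, 3, 4, 5}): φ is false.
  3 (successors {0, 1, 2, 4, 5}): φ is true.
  4 (successors {0, 1, 2, 3, 5}): φ is true.
  5 (successors {0, 1, 2, 3, 4, 5}): φ is true.
For instance, at 4:
  At 4: \Diamond \Box (r \to (s \land p)) requires \Box (r \to (s \land p)) at some successor in {0, 1, 2, 3, 5}.
    \Box (r \to (s \land p)) holds at 2, so \Diamond \Box (r \to (s \land p)) is true at 4.
      At 2: \Box (r \to (s \land p)) requires r \to (s \land p) at every successor {1, 3, 4, 5}.
        At 1: r \to (s \land p) is true.
        At 3: r \to (s \land p) is true.
        At 4: r \to (s \land p) is true.
        At 5: r \to (s \land p) is true.
      So \Box (r \to (s \land p)) is true at 2.
Satisfying worlds: {1, 3, 4, 5}

4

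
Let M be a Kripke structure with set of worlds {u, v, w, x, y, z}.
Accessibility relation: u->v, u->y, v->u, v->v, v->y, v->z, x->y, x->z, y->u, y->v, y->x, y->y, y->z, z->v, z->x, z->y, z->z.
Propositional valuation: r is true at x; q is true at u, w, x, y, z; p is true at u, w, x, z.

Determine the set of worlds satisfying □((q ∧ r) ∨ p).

w

Let φ = □((q ∧ r) ∨ p). Evaluate φ at each world:
  u (successors {v, y}): φ is false.
  v (successors {u, v, y, z}): φ is false.
  w (successors ∅): φ is true.
  x (successors {y, z}): φ is false.
  y (successors {u, v, x, y, z}): φ is false.
  z (successors {v, x, y, z}): φ is false.
For instance, at z:
  At z: □((q ∧ r) ∨ p) requires (q ∧ r) ∨ p at every successor {v, x, y, z}.
    (q ∧ r) ∨ p fails at v, so □((q ∧ r) ∨ p) is false at z.
Satisfying worlds: {w}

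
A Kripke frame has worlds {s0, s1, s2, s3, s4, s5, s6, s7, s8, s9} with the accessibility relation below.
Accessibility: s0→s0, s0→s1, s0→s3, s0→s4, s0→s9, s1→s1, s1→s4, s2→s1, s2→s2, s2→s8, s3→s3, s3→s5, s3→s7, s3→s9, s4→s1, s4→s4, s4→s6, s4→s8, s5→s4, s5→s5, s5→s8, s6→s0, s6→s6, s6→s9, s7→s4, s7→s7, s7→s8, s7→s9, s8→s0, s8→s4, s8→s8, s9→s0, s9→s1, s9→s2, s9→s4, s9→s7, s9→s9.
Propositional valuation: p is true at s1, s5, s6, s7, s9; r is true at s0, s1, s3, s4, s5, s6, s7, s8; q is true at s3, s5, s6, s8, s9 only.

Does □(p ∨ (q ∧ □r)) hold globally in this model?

Let φ = □(p ∨ (q ∧ □r)). Evaluate φ at each world:
  s0 (successors {s0, s1, s3, s4, s9}): φ is false.
  s1 (successors {s1, s4}): φ is false.
  s2 (successors {s1, s2, s8}): φ is false.
  s3 (successors {s3, s5, s7, s9}): φ is false.
  s4 (successors {s1, s4, s6, s8}): φ is false.
  s5 (successors {s4, s5, s8}): φ is false.
  s6 (successors {s0, s6, s9}): φ is false.
  s7 (successors {s4, s7, s8, s9}): φ is false.
  s8 (successors {s0, s4, s8}): φ is false.
  s9 (successors {s0, s1, s2, s4, s7, s9}): φ is false.
Detail at s0 (counterexample):
  At s0: □(p ∨ (q ∧ □r)) requires p ∨ (q ∧ □r) at every successor {s0, s1, s3, s4, s9}.
    p ∨ (q ∧ □r) fails at s0, so □(p ∨ (q ∧ □r)) is false at s0.
      At s0: p is false, q ∧ □r is false, so p ∨ (q ∧ □r) is false.

No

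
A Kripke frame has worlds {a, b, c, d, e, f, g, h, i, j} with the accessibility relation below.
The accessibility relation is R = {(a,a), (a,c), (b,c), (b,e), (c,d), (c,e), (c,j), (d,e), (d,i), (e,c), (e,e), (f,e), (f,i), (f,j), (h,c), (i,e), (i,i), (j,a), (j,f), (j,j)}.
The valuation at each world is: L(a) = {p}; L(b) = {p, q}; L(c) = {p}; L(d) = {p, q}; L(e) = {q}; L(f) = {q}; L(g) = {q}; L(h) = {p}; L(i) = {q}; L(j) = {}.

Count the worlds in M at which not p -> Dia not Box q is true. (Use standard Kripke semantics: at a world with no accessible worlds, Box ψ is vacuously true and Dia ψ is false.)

Let φ = not p -> Dia not Box q. Evaluate φ at each world:
  a (successors {a, c}): φ is true.
  b (successors {c, e}): φ is true.
  c (successors {d, e, j}): φ is true.
  d (successors {e, i}): φ is true.
  e (successors {c, e}): φ is true.
  f (successors {e, i, j}): φ is true.
  g (successors ∅): φ is false.
  h (successors {c}): φ is true.
  i (successors {e, i}): φ is true.
  j (successors {a, f, j}): φ is true.
For instance, at b:
  At b: not p is false, Dia not Box q is true, so not p -> Dia not Box q is true.
    At b: Dia not Box q requires not Box q at some successor in {c, e}.
      not Box q holds at c, so Dia not Box q is true at b.
Satisfying worlds: {a, b, c, d, e, f, h, i, j}

9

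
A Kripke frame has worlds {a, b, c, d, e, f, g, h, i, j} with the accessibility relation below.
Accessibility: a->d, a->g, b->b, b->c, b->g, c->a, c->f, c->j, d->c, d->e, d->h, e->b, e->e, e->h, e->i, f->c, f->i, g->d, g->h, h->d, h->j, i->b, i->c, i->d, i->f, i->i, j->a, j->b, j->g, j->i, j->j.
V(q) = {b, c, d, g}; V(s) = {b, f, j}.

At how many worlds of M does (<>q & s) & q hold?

1

Recall that <>ψ holds at a world iff ψ holds at some accessible world.
Let φ = (<>q & s) & q. Evaluate φ at each world:
  a (successors {d, g}): φ is false.
  b (successors {b, c, g}): φ is true.
  c (successors {a, f, j}): φ is false.
  d (successors {c, e, h}): φ is false.
  e (successors {b, e, h, i}): φ is false.
  f (successors {c, i}): φ is false.
  g (successors {d, h}): φ is false.
  h (successors {d, j}): φ is false.
  i (successors {b, c, d, f, i}): φ is false.
  j (successors {a, b, g, i, j}): φ is false.
For instance, at f:
  At f: <>q & s is true, q is false, so (<>q & s) & q is false.
    At f: <>q is true, s is true, so <>q & s is true.
      At f: <>q requires q at some successor in {c, i}.
        q holds at c, so <>q is true at f.
Satisfying worlds: {b}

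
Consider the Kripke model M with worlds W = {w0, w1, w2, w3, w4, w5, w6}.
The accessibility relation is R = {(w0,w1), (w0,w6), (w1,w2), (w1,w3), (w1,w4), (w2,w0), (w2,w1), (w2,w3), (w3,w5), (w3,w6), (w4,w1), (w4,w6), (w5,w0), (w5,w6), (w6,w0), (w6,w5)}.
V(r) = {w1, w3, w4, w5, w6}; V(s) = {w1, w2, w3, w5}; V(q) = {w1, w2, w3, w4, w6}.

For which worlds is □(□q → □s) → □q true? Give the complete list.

w0, w1, w2, w4, w5, w6

Let φ = □(□q → □s) → □q. Evaluate φ at each world:
  w0 (successors {w1, w6}): φ is true.
  w1 (successors {w2, w3, w4}): φ is true.
  w2 (successors {w0, w1, w3}): φ is true.
  w3 (successors {w5, w6}): φ is false.
  w4 (successors {w1, w6}): φ is true.
  w5 (successors {w0, w6}): φ is true.
  w6 (successors {w0, w5}): φ is true.
For instance, at w4:
  At w4: □(□q → □s) is false, □q is true, so □(□q → □s) → □q is true.
    At w4: □(□q → □s) requires □q → □s at every successor {w1, w6}.
      □q → □s fails at w1, so □(□q → □s) is false at w4.
    At w4: □q requires q at every successor {w1, w6}.
      At w1: q is true.
      At w6: q is true.
    So □q is true at w4.
Satisfying worlds: {w0, w1, w2, w4, w5, w6}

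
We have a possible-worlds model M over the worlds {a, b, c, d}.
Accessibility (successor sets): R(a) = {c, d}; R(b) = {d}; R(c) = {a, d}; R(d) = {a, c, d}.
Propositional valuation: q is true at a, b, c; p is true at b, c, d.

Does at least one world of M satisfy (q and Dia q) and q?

Yes

Let φ = (q and Dia q) and q. Evaluate φ at each world:
  a (successors {c, d}): φ is true.
  b (successors {d}): φ is false.
  c (successors {a, d}): φ is true.
  d (successors {a, c, d}): φ is false.
Detail at a (witness):
  At a: q and Dia q is true, q is true, so (q and Dia q) and q is true.
    At a: q is true, Dia q is true, so q and Dia q is true.
      At a: Dia q requires q at some successor in {c, d}.
        q holds at c, so Dia q is true at a.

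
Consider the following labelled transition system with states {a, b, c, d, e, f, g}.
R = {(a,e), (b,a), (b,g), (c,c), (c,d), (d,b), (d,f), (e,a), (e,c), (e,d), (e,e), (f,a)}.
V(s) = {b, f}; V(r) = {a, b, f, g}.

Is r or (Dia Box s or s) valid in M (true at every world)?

No

Let φ = r or (Dia Box s or s). Evaluate φ at each world:
  a (successors {e}): φ is true.
  b (successors {a, g}): φ is true.
  c (successors {c, d}): φ is true.
  d (successors {b, f}): φ is false.
  e (successors {a, c, d, e}): φ is true.
  f (successors {a}): φ is true.
  g (successors ∅): φ is true.
Detail at d (counterexample):
  At d: r is false, Dia Box s or s is false, so r or (Dia Box s or s) is false.
    At d: Dia Box s is false, s is false, so Dia Box s or s is false.
      At d: Dia Box s requires Box s at some successor in {b, f}.
        At b: Box s is false.
        At f: Box s is false.
      So Dia Box s is false at d.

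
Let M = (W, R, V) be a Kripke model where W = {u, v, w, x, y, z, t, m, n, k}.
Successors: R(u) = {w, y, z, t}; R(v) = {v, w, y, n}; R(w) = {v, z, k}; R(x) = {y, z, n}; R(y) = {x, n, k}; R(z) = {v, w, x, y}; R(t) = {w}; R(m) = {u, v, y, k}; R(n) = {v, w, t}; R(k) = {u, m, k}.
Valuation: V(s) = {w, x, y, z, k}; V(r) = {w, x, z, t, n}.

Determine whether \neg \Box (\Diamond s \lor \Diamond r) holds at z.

No

At z: \Box (\Diamond s \lor \Diamond r) is true, so \neg \Box (\Diamond s \lor \Diamond r) is false.
  At z: \Box (\Diamond s \lor \Diamond r) requires \Diamond s \lor \Diamond r at every successor {v, w, x, y}.
    At v: \Diamond s \lor \Diamond r is true.
    At w: \Diamond s \lor \Diamond r is true.
    At x: \Diamond s \lor \Diamond r is true.
    At y: \Diamond s \lor \Diamond r is true.
  So \Box (\Diamond s \lor \Diamond r) is true at z.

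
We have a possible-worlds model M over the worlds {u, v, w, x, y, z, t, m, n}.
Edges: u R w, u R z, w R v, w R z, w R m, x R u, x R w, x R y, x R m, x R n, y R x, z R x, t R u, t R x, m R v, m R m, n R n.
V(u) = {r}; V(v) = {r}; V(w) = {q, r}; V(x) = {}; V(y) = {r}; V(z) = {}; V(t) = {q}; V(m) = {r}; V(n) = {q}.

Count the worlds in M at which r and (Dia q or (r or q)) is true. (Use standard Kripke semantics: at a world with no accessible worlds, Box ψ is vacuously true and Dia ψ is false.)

Recall that Dia ψ holds at a world iff ψ holds at some accessible world.
Let φ = r and (Dia q or (r or q)). Evaluate φ at each world:
  u (successors {w, z}): φ is true.
  v (successors ∅): φ is true.
  w (successors {v, z, m}): φ is true.
  x (successors {u, w, y, m, n}): φ is false.
  y (successors {x}): φ is true.
  z (successors {x}): φ is false.
  t (successors {u, x}): φ is false.
  m (successors {v, m}): φ is true.
  n (successors {n}): φ is false.
For instance, at t:
  At t: r is false, Dia q or (r or q) is true, so r and (Dia q or (r or q)) is false.
    At t: Dia q is false, r or q is true, so Dia q or (r or q) is true.
      At t: Dia q requires q at some successor in {u, x}.
        At u: q is false.
        At x: q is false.
      So Dia q is false at t.
Satisfying worlds: {u, v, w, y, m}

5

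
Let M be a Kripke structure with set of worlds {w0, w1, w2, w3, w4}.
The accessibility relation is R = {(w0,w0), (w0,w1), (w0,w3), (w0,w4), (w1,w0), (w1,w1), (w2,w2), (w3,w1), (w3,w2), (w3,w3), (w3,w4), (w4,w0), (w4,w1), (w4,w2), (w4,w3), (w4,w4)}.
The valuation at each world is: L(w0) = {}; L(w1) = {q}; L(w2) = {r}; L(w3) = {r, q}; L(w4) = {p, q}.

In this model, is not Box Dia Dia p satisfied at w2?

Yes

At w2: Box Dia Dia p is false, so not Box Dia Dia p is true.
  At w2: Box Dia Dia p requires Dia Dia p at every successor {w2}.
    Dia Dia p fails at w2, so Box Dia Dia p is false at w2.
      At w2: Dia Dia p requires Dia p at some successor in {w2}.
        At w2: Dia p is false.
      So Dia Dia p is false at w2.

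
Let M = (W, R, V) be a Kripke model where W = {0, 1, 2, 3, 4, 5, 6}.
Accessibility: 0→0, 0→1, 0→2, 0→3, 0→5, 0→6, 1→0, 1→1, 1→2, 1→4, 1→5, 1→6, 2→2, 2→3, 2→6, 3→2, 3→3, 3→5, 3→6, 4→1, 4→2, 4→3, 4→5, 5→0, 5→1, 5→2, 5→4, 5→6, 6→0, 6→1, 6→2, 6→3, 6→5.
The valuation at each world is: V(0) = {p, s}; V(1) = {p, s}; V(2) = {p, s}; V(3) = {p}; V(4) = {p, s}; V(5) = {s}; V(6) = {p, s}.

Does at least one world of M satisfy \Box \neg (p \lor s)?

No

Let φ = \Box \neg (p \lor s). Evaluate φ at each world:
  0 (successors {0, 1, 2, 3, 5, 6}): φ is false.
  1 (successors {0, 1, 2, 4, 5, 6}): φ is false.
  2 (successors {2, 3, 6}): φ is false.
  3 (successors {2, 3, 5, 6}): φ is false.
  4 (successors {1, 2, 3, 5}): φ is false.
  5 (successors {0, 1, 2, 4, 6}): φ is false.
  6 (successors {0, 1, 2, 3, 5}): φ is false.
For instance, at 3:
  At 3: \Box \neg (p \lor s) requires \neg (p \lor s) at every successor {2, 3, 5, 6}.
    \neg (p \lor s) fails at 2, so \Box \neg (p \lor s) is false at 3.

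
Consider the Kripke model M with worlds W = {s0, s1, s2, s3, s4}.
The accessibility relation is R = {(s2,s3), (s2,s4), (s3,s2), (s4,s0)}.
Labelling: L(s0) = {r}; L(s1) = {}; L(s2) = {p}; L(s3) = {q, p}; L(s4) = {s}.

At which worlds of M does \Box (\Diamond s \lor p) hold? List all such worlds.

s0, s1, s3

Let φ = \Box (\Diamond s \lor p). Evaluate φ at each world:
  s0 (successors ∅): φ is true.
  s1 (successors ∅): φ is true.
  s2 (successors {s3, s4}): φ is false.
  s3 (successors {s2}): φ is true.
  s4 (successors {s0}): φ is false.
For instance, at s2:
  At s2: \Box (\Diamond s \lor p) requires \Diamond s \lor p at every successor {s3, s4}.
    \Diamond s \lor p fails at s4, so \Box (\Diamond s \lor p) is false at s2.
      At s4: \Diamond s is false, p is false, so \Diamond s \lor p is false.
Satisfying worlds: {s0, s1, s3}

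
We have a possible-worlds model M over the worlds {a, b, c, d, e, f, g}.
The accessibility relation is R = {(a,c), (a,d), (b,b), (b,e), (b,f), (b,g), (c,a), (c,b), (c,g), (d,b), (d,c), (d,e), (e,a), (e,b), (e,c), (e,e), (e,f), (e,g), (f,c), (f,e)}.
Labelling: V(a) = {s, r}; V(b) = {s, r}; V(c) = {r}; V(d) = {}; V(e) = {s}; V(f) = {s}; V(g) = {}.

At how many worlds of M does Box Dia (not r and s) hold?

1

Let φ = Box Dia (not r and s). Evaluate φ at each world:
  a (successors {c, d}): φ is false.
  b (successors {b, e, f, g}): φ is false.
  c (successors {a, b, g}): φ is false.
  d (successors {b, c, e}): φ is false.
  e (successors {a, b, c, e, f, g}): φ is false.
  f (successors {c, e}): φ is false.
  g (successors ∅): φ is true.
For instance, at b:
  At b: Box Dia (not r and s) requires Dia (not r and s) at every successor {b, e, f, g}.
    Dia (not r and s) fails at g, so Box Dia (not r and s) is false at b.
      At g: no accessible worlds, so Dia (not r and s) is false.
Satisfying worlds: {g}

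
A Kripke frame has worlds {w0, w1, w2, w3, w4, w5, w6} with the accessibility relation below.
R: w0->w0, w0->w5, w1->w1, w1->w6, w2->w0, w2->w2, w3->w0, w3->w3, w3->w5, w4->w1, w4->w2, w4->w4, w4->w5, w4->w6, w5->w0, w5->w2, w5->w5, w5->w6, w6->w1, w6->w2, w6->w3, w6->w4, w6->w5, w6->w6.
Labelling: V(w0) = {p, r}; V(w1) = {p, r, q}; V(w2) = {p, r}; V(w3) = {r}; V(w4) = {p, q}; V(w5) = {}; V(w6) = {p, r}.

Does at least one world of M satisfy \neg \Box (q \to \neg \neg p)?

No

Let φ = \neg \Box (q \to \neg \neg p). Evaluate φ at each world:
  w0 (successors {w0, w5}): φ is false.
  w1 (successors {w1, w6}): φ is false.
  w2 (successors {w0, w2}): φ is false.
  w3 (successors {w0, w3, w5}): φ is false.
  w4 (successors {w1, w2, w4, w5, w6}): φ is false.
  w5 (successors {w0, w2, w5, w6}): φ is false.
  w6 (successors {w1, w2, w3, w4, w5, w6}): φ is false.
For instance, at w6:
  At w6: \Box (q \to \neg \neg p) is true, so \neg \Box (q \to \neg \neg p) is false.
    At w6: \Box (q \to \neg \neg p) requires q \to \neg \neg p at every successor {w1, w2, w3, w4, w5, w6}.
      At w1: q \to \neg \neg p is true.
      At w2: q \to \neg \neg p is true.
      At w3: q \to \neg \neg p is true.
      At w4: q \to \neg \neg p is true.
      At w5: q \to \neg \neg p is true.
      At w6: q \to \neg \neg p is true.
    So \Box (q \to \neg \neg p) is true at w6.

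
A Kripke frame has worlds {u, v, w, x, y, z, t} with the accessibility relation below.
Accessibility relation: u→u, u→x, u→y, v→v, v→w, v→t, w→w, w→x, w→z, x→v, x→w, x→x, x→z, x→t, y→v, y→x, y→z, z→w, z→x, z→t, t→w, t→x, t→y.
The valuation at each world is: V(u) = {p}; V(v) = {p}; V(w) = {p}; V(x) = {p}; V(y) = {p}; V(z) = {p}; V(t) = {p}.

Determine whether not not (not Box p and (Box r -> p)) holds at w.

Recall that Box ψ holds at a world iff ψ holds at every accessible world, and Dia ψ holds iff ψ holds at some accessible world.
At w: not (not Box p and (Box r -> p)) is true, so not not (not Box p and (Box r -> p)) is false.
  At w: not Box p and (Box r -> p) is false, so not (not Box p and (Box r -> p)) is true.
    At w: not Box p is false, Box r -> p is true, so not Box p and (Box r -> p) is false.
      At w: Box p is true, so not Box p is false.
      At w: Box r is false, p is true, so Box r -> p is true.

No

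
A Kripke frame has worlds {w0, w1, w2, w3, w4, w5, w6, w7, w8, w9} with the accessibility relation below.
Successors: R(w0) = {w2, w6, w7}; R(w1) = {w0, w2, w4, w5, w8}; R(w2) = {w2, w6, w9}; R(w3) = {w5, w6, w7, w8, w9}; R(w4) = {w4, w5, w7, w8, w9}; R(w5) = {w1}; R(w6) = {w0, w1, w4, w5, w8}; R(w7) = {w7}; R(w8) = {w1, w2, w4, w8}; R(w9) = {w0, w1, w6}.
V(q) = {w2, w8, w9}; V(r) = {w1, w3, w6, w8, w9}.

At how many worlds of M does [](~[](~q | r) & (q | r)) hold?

Let φ = [](~[](~q | r) & (q | r)). Evaluate φ at each world:
  w0 (successors {w2, w6, w7}): φ is false.
  w1 (successors {w0, w2, w4, w5, w8}): φ is false.
  w2 (successors {w2, w6, w9}): φ is false.
  w3 (successors {w5, w6, w7, w8, w9}): φ is false.
  w4 (successors {w4, w5, w7, w8, w9}): φ is false.
  w5 (successors {w1}): φ is true.
  w6 (successors {w0, w1, w4, w5, w8}): φ is false.
  w7 (successors {w7}): φ is false.
  w8 (successors {w1, w2, w4, w8}): φ is false.
  w9 (successors {w0, w1, w6}): φ is false.
For instance, at w9:
  At w9: [](~[](~q | r) & (q | r)) requires ~[](~q | r) & (q | r) at every successor {w0, w1, w6}.
    ~[](~q | r) & (q | r) fails at w0, so [](~[](~q | r) & (q | r)) is false at w9.
      At w0: ~[](~q | r) is true, q | r is false, so ~[](~q | r) & (q | r) is false.
Satisfying worlds: {w5}

1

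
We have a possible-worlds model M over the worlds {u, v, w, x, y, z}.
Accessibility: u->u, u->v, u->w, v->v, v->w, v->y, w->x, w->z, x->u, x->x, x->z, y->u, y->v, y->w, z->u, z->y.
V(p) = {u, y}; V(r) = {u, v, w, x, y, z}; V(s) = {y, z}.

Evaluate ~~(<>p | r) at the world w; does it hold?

Recall that <>ψ holds at a world iff ψ holds at some accessible world.
At w: ~(<>p | r) is false, so ~~(<>p | r) is true.
  At w: <>p | r is true, so ~(<>p | r) is false.
    At w: <>p is false, r is true, so <>p | r is true.
      At w: <>p requires p at some successor in {x, z}.
        At x: p is false.
        At z: p is false.
      So <>p is false at w.

Yes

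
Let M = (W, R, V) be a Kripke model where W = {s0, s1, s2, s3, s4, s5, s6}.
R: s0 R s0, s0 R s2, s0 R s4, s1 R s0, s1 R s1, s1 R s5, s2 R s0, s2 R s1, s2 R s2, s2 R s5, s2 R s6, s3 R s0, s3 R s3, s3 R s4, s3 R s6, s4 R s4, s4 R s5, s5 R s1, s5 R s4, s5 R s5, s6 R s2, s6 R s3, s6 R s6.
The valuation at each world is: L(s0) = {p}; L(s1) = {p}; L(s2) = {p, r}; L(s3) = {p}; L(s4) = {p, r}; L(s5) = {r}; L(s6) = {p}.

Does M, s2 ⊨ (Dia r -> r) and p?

Recall that Dia ψ holds at a world iff ψ holds at some accessible world.
At s2: Dia r -> r is true, p is true, so (Dia r -> r) and p is true.
  At s2: Dia r is true, r is true, so Dia r -> r is true.
    At s2: Dia r requires r at some successor in {s0, s1, s2, s5, s6}.
      r holds at s2, so Dia r is true at s2.

Yes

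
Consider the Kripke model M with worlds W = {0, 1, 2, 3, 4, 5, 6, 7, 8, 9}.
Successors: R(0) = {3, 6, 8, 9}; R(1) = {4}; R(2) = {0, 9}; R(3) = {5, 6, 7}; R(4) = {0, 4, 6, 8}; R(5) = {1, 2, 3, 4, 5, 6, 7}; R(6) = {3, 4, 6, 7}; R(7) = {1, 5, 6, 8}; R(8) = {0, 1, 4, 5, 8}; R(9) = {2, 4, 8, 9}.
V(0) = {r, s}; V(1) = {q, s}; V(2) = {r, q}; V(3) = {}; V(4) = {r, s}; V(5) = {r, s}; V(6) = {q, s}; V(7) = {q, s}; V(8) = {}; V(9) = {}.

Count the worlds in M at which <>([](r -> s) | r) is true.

10

Recall that []ψ holds at a world iff ψ holds at every accessible world, and <>ψ holds iff ψ holds at some accessible world.
Let φ = <>([](r -> s) | r). Evaluate φ at each world:
  0 (successors {3, 6, 8, 9}): φ is true.
  1 (successors {4}): φ is true.
  2 (successors {0, 9}): φ is true.
  3 (successors {5, 6, 7}): φ is true.
  4 (successors {0, 4, 6, 8}): φ is true.
  5 (successors {1, 2, 3, 4, 5, 6, 7}): φ is true.
  6 (successors {3, 4, 6, 7}): φ is true.
  7 (successors {1, 5, 6, 8}): φ is true.
  8 (successors {0, 1, 4, 5, 8}): φ is true.
  9 (successors {2, 4, 8, 9}): φ is true.
For instance, at 8:
  At 8: <>([](r -> s) | r) requires [](r -> s) | r at some successor in {0, 1, 4, 5, 8}.
    [](r -> s) | r holds at 0, so <>([](r -> s) | r) is true at 8.
      At 0: [](r -> s) is true, r is true, so [](r -> s) | r is true.
Satisfying worlds: {0, 1, 2, 3, 4, 5, 6, 7, 8, 9}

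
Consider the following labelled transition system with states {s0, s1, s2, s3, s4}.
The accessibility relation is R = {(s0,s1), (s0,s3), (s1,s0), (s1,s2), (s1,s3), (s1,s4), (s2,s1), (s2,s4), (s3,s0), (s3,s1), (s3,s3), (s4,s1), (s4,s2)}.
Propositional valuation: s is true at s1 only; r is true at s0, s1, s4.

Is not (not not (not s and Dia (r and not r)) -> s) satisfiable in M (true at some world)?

No

Recall that Dia ψ holds at a world iff ψ holds at some accessible world.
Let φ = not (not not (not s and Dia (r and not r)) -> s). Evaluate φ at each world:
  s0 (successors {s1, s3}): φ is false.
  s1 (successors {s0, s2, s3, s4}): φ is false.
  s2 (successors {s1, s4}): φ is false.
  s3 (successors {s0, s1, s3}): φ is false.
  s4 (successors {s1, s2}): φ is false.
For instance, at s2:
  At s2: not not (not s and Dia (r and not r)) -> s is true, so not (not not (not s and Dia (r and not r)) -> s) is false.
    At s2: not not (not s and Dia (r and not r)) is false, s is false, so not not (not s and Dia (r and not r)) -> s is true.
      At s2: not (not s and Dia (r and not r)) is true, so not not (not s and Dia (r and not r)) is false.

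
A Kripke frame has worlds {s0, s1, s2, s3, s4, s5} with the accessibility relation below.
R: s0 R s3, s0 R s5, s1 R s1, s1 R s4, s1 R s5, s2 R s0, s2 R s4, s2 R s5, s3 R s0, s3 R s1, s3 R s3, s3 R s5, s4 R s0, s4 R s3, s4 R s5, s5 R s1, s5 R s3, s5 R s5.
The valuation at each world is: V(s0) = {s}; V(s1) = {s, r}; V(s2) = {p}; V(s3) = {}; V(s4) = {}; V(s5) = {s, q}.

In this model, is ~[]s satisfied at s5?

Recall that []ψ holds at a world iff ψ holds at every accessible world, and <>ψ holds iff ψ holds at some accessible world.
At s5: []s is false, so ~[]s is true.
  At s5: []s requires s at every successor {s1, s3, s5}.
    s fails at s3, so []s is false at s5.

Yes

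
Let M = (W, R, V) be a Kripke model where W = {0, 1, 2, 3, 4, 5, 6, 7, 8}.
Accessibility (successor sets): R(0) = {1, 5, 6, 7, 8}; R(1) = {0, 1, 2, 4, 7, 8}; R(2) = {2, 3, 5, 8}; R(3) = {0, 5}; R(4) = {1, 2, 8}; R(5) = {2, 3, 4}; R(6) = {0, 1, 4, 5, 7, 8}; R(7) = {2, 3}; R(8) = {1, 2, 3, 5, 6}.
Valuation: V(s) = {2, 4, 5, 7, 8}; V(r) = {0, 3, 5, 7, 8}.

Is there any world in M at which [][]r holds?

Let φ = [][]r. Evaluate φ at each world:
  0 (successors {1, 5, 6, 7, 8}): φ is false.
  1 (successors {0, 1, 2, 4, 7, 8}): φ is false.
  2 (successors {2, 3, 5, 8}): φ is false.
  3 (successors {0, 5}): φ is false.
  4 (successors {1, 2, 8}): φ is false.
  5 (successors {2, 3, 4}): φ is false.
  6 (successors {0, 1, 4, 5, 7, 8}): φ is false.
  7 (successors {2, 3}): φ is false.
  8 (successors {1, 2, 3, 5, 6}): φ is false.
For instance, at 1:
  At 1: [][]r requires []r at every successor {0, 1, 2, 4, 7, 8}.
    []r fails at 0, so [][]r is false at 1.
      At 0: []r requires r at every successor {1, 5, 6, 7, 8}.
        r fails at 1, so []r is false at 0.

No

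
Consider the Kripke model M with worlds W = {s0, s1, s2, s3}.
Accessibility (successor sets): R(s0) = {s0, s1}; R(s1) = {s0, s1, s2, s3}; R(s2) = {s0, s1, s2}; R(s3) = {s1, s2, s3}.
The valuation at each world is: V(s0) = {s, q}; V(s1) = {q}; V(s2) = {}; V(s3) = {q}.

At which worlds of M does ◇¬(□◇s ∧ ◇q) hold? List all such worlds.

s0, s1, s2, s3

Let φ = ◇¬(□◇s ∧ ◇q). Evaluate φ at each world:
  s0 (successors {s0, s1}): φ is true.
  s1 (successors {s0, s1, s2, s3}): φ is true.
  s2 (successors {s0, s1, s2}): φ is true.
  s3 (successors {s1, s2, s3}): φ is true.
For instance, at s2:
  At s2: ◇¬(□◇s ∧ ◇q) requires ¬(□◇s ∧ ◇q) at some successor in {s0, s1, s2}.
    ¬(□◇s ∧ ◇q) holds at s1, so ◇¬(□◇s ∧ ◇q) is true at s2.
      At s1: □◇s ∧ ◇q is false, so ¬(□◇s ∧ ◇q) is true.
Satisfying worlds: {s0, s1, s2, s3}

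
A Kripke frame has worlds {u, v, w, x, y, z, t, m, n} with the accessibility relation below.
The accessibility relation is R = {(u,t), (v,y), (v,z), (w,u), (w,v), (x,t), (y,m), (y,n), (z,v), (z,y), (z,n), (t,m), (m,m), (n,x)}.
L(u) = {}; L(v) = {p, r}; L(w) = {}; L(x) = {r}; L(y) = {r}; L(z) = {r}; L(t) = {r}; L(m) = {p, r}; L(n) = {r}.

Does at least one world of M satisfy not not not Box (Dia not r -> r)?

Recall that Box ψ holds at a world iff ψ holds at every accessible world, and Dia ψ holds iff ψ holds at some accessible world.
Let φ = not not not Box (Dia not r -> r). Evaluate φ at each world:
  u (successors {t}): φ is false.
  v (successors {y, z}): φ is false.
  w (successors {u, v}): φ is false.
  x (successors {t}): φ is false.
  y (successors {m, n}): φ is false.
  z (successors {v, y, n}): φ is false.
  t (successors {m}): φ is false.
  m (successors {m}): φ is false.
  n (successors {x}): φ is false.
For instance, at w:
  At w: not not Box (Dia not r -> r) is true, so not not not Box (Dia not r -> r) is false.
    At w: not Box (Dia not r -> r) is false, so not not Box (Dia not r -> r) is true.
      At w: Box (Dia not r -> r) is true, so not Box (Dia not r -> r) is false.

No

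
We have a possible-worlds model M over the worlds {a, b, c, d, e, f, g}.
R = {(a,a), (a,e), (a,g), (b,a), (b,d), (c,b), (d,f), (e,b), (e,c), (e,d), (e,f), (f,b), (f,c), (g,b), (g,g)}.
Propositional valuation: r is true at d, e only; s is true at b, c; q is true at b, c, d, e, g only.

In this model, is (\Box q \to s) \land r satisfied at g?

At g: \Box q \to s is false, r is false, so (\Box q \to s) \land r is false.
  At g: \Box q is true, s is false, so \Box q \to s is false.
    At g: \Box q requires q at every successor {b, g}.
      At b: q is true.
      At g: q is true.
    So \Box q is true at g.

No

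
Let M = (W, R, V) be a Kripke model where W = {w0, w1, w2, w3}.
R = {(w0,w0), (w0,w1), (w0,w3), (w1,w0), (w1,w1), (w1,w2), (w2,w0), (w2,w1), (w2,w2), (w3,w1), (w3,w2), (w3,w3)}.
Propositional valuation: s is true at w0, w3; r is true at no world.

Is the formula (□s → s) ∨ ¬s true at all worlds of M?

Recall that □ψ holds at a world iff ψ holds at every accessible world, and ◇ψ holds iff ψ holds at some accessible world.
Let φ = (□s → s) ∨ ¬s. Evaluate φ at each world:
  w0 (successors {w0, w1, w3}): φ is true.
  w1 (successors {w0, w1, w2}): φ is true.
  w2 (successors {w0, w1, w2}): φ is true.
  w3 (successors {w1, w2, w3}): φ is true.
For instance, at w2:
  At w2: □s → s is true, ¬s is true, so (□s → s) ∨ ¬s is true.
    At w2: □s is false, s is false, so □s → s is true.
      At w2: □s requires s at every successor {w0, w1, w2}.
        s fails at w1, so □s is false at w2.

Yes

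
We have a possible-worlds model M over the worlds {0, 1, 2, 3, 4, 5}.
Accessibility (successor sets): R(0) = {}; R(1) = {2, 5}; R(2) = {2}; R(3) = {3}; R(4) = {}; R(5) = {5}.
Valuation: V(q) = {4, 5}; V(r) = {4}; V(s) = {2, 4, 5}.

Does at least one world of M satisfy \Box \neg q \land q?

Let φ = \Box \neg q \land q. Evaluate φ at each world:
  0 (successors ∅): φ is false.
  1 (successors {2, 5}): φ is false.
  2 (successors {2}): φ is false.
  3 (successors {3}): φ is false.
  4 (successors ∅): φ is true.
  5 (successors {5}): φ is false.
Detail at 4 (witness):
  At 4: \Box \neg q is true, q is true, so \Box \neg q \land q is true.
    At 4: no accessible worlds, so \Box \neg q holds vacuously.

Yes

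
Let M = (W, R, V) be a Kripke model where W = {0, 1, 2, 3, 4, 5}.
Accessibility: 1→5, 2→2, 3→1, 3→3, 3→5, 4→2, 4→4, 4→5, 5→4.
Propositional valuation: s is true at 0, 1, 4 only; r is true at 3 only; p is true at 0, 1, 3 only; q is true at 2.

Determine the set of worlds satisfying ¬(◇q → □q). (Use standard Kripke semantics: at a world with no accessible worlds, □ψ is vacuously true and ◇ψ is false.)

Let φ = ¬(◇q → □q). Evaluate φ at each world:
  0 (successors ∅): φ is false.
  1 (successors {5}): φ is false.
  2 (successors {2}): φ is false.
  3 (successors {1, 3, 5}): φ is false.
  4 (successors {2, 4, 5}): φ is true.
  5 (successors {4}): φ is false.
For instance, at 3:
  At 3: ◇q → □q is true, so ¬(◇q → □q) is false.
    At 3: ◇q is false, □q is false, so ◇q → □q is true.
      At 3: ◇q requires q at some successor in {1, 3, 5}.
        At 1: q is false.
        At 3: q is false.
        At 5: q is false.
      So ◇q is false at 3.
      At 3: □q requires q at every successor {1, 3, 5}.
        q fails at 1, so □q is false at 3.
Satisfying worlds: {4}

4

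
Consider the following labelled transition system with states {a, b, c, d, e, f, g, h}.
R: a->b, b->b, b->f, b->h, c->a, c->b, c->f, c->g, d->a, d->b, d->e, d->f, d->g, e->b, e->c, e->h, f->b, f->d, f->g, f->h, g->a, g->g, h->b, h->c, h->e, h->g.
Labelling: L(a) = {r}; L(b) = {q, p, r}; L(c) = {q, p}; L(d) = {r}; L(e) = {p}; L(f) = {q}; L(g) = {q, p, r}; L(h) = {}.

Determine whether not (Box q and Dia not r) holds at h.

Yes

At h: Box q and Dia not r is false, so not (Box q and Dia not r) is true.
  At h: Box q is false, Dia not r is true, so Box q and Dia not r is false.
    At h: Box q requires q at every successor {b, c, e, g}.
      q fails at e, so Box q is false at h.
    At h: Dia not r requires not r at some successor in {b, c, e, g}.
      not r holds at c, so Dia not r is true at h.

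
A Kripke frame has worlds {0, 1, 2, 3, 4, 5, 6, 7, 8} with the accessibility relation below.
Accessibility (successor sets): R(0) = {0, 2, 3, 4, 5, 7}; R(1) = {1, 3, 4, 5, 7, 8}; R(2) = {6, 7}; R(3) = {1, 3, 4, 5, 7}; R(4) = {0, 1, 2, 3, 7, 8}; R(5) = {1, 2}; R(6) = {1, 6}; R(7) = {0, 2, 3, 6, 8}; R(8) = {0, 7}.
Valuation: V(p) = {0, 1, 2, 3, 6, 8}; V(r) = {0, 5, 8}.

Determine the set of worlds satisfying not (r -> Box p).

0, 8

Recall that Box ψ holds at a world iff ψ holds at every accessible world, and Dia ψ holds iff ψ holds at some accessible world.
Let φ = not (r -> Box p). Evaluate φ at each world:
  0 (successors {0, 2, 3, 4, 5, 7}): φ is true.
  1 (successors {1, 3, 4, 5, 7, 8}): φ is false.
  2 (successors {6, 7}): φ is false.
  3 (successors {1, 3, 4, 5, 7}): φ is false.
  4 (successors {0, 1, 2, 3, 7, 8}): φ is false.
  5 (successors {1, 2}): φ is false.
  6 (successors {1, 6}): φ is false.
  7 (successors {0, 2, 3, 6, 8}): φ is false.
  8 (successors {0, 7}): φ is true.
For instance, at 3:
  At 3: r -> Box p is true, so not (r -> Box p) is false.
    At 3: r is false, Box p is false, so r -> Box p is true.
      At 3: Box p requires p at every successor {1, 3, 4, 5, 7}.
        p fails at 4, so Box p is false at 3.
Satisfying worlds: {0, 8}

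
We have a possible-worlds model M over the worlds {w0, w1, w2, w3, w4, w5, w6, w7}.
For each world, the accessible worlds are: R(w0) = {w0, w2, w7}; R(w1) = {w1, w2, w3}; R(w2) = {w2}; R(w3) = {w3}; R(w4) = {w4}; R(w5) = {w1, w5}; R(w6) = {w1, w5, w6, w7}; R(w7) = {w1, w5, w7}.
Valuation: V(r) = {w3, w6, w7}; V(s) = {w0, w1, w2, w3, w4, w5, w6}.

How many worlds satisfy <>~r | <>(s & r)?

Let φ = <>~r | <>(s & r). Evaluate φ at each world:
  w0 (successors {w0, w2, w7}): φ is true.
  w1 (successors {w1, w2, w3}): φ is true.
  w2 (successors {w2}): φ is true.
  w3 (successors {w3}): φ is true.
  w4 (successors {w4}): φ is true.
  w5 (successors {w1, w5}): φ is true.
  w6 (successors {w1, w5, w6, w7}): φ is true.
  w7 (successors {w1, w5, w7}): φ is true.
For instance, at w6:
  At w6: <>~r is true, <>(s & r) is true, so <>~r | <>(s & r) is true.
    At w6: <>~r requires ~r at some successor in {w1, w5, w6, w7}.
      ~r holds at w1, so <>~r is true at w6.
    At w6: <>(s & r) requires s & r at some successor in {w1, w5, w6, w7}.
      s & r holds at w6, so <>(s & r) is true at w6.
Satisfying worlds: {w0, w1, w2, w3, w4, w5, w6, w7}

8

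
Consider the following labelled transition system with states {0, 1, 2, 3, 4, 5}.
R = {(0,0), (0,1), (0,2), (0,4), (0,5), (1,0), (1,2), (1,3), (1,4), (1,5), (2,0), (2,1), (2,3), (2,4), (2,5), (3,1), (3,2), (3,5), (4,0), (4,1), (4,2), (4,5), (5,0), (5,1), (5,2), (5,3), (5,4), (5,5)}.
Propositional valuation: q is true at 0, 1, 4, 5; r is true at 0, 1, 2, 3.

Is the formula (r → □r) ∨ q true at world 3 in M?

No

At 3: r → □r is false, q is false, so (r → □r) ∨ q is false.
  At 3: r is true, □r is false, so r → □r is false.
    At 3: □r requires r at every successor {1, 2, 5}.
      r fails at 5, so □r is false at 3.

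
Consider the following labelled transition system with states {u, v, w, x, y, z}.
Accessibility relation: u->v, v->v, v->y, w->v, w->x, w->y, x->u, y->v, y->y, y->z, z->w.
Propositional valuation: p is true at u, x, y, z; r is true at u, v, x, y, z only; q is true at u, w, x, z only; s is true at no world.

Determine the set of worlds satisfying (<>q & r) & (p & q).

Recall that <>ψ holds at a world iff ψ holds at some accessible world.
Let φ = (<>q & r) & (p & q). Evaluate φ at each world:
  u (successors {v}): φ is false.
  v (successors {v, y}): φ is false.
  w (successors {v, x, y}): φ is false.
  x (successors {u}): φ is true.
  y (successors {v, y, z}): φ is false.
  z (successors {w}): φ is true.
For instance, at x:
  At x: <>q & r is true, p & q is true, so (<>q & r) & (p & q) is true.
    At x: <>q is true, r is true, so <>q & r is true.
      At x: <>q requires q at some successor in {u}.
        q holds at u, so <>q is true at x.
Satisfying worlds: {x, z}

x, z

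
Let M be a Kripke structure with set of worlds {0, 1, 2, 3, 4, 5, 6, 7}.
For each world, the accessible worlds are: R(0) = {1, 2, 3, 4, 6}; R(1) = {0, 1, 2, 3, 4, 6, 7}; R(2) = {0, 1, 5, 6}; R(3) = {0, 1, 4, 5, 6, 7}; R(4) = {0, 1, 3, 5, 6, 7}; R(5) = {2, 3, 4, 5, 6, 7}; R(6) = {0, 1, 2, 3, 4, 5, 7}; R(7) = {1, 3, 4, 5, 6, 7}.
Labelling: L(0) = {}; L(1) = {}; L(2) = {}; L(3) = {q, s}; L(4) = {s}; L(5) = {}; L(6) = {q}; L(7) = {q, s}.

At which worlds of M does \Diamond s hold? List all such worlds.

Recall that \Diamond ψ holds at a world iff ψ holds at some accessible world.
Let φ = \Diamond s. Evaluate φ at each world:
  0 (successors {1, 2, 3, 4, 6}): φ is true.
  1 (successors {0, 1, 2, 3, 4, 6, 7}): φ is true.
  2 (successors {0, 1, 5, 6}): φ is false.
  3 (successors {0, 1, 4, 5, 6, 7}): φ is true.
  4 (successors {0, 1, 3, 5, 6, 7}): φ is true.
  5 (successors {2, 3, 4, 5, 6, 7}): φ is true.
  6 (successors {0, 1, 2, 3, 4, 5, 7}): φ is true.
  7 (successors {1, 3, 4, 5, 6, 7}): φ is true.
For instance, at 3:
  At 3: \Diamond s requires s at some successor in {0, 1, 4, 5, 6, 7}.
    s holds at 4, so \Diamond s is true at 3.
Satisfying worlds: {0, 1, 3, 4, 5, 6, 7}

0, 1, 3, 4, 5, 6, 7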